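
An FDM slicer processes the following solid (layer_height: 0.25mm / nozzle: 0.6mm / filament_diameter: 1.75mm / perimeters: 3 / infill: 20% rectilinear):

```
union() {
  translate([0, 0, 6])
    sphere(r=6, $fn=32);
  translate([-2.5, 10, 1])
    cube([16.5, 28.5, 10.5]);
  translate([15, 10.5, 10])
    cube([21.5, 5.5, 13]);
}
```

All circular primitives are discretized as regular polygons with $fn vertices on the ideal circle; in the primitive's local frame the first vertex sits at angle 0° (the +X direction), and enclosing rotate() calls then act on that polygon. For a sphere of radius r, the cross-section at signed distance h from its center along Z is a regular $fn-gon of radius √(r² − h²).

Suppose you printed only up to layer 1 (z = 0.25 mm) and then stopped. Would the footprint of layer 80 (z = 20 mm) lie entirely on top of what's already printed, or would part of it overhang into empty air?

Compare the two slices. At z = 0.25: the r=6 sphere contributes a regular 32-gon of circumradius √(6²−5.75²) = 1.714 (area = (32/2)·1.714²·sin(360°/32) = 9.17 mm²); the cube at (-2.5, 10) is absent (z outside [1, 11.5]); the cube at (15, 10.5) does not reach this height (z outside [10, 23]); Combining (union): only the r=6 sphere is present, so the union is just that shape — area = 9.17 mm². At z = 20: the sphere is not intersected at this z (|z−center|=14.000 > r=6); the cube at (-2.5, 10) is absent (z outside [1, 11.5]); the 21.5×5.5 cube at (15, 10.5) contributes its full rectangle (area 118.25 mm²); Combining (union): only the 21.5×5.5 cube at (15, 10.5) is present, so the union is just that shape — area = 118.25 mm². Checking containment: at z = 20 the cross-section extends beyond the z = 0.25 cross-section by about 118.25 mm².

part overhangs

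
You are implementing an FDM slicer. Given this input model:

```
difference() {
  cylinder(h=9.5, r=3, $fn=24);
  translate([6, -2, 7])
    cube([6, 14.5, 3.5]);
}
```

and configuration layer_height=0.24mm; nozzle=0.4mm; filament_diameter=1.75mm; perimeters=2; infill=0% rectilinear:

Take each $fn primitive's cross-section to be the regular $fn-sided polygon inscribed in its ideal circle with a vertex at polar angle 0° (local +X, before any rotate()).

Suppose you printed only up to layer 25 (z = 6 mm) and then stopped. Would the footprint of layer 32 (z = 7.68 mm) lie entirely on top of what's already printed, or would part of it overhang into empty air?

Compare the two slices. At z = 6: the cylinder: section is a regular 24-gon, circumradius r=3 (area = (24/2)·3.000²·sin(360°/24) = 27.95 mm²); the cube at (6, -2) is absent (z outside [7, 10.5]); After the difference (first − rest): none of the subtracted shapes is present at this height, so the r=3 cylinder is unchanged — area = 27.95 mm². At z = 7.68: the r=3 cylinder gives a regular 24-gon of circumradius 3 (constant along its height) (area = (24/2)·3.000²·sin(360°/24) = 27.95 mm²); the cube at (6, -2) (footprint 6×14.5) is included at this height (area 87.00 mm²); Taking the first minus the rest: starting from the r=3 cylinder (27.95 mm²), the 6×14.5 cube at (6, -2) misses the remaining region (no effect) — area = 27.95 mm². Checking containment: the cross-section at z = 7.68 is a subset of the cross-section at z = 6.

entirely on top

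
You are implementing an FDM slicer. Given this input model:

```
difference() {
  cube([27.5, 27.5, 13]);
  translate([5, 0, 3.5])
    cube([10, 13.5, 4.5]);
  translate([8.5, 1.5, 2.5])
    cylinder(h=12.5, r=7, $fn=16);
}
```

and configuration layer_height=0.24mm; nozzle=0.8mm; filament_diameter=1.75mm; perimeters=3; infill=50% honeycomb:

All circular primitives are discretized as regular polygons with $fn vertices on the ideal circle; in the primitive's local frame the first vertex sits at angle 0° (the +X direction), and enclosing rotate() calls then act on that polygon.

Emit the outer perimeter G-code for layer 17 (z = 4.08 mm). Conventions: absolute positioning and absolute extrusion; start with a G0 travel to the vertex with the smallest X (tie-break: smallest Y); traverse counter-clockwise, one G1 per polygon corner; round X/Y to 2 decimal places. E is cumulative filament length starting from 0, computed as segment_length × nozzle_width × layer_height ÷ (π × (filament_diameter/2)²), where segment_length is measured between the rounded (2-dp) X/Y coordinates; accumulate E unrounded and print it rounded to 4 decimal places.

G0 X0.00 Y0.00 Z4.08
G1 X1.80 Y0.00 E0.1437
G1 X1.50 Y1.50 E0.2658
G1 X2.03 Y4.18 E0.4839
G1 X3.55 Y6.45 E0.7019
G1 X5.00 Y7.42 E0.8412
G1 X5.00 Y13.50 E1.3265
G1 X15.00 Y13.50 E2.1248
G1 X15.00 Y4.01 E2.8823
G1 X15.50 Y1.50 E3.0866
G1 X15.20 Y0.00 E3.2087
G1 X27.50 Y0.00 E4.1905
G1 X27.50 Y27.50 E6.3857
G1 X0.00 Y27.50 E8.5809
G1 X0.00 Y0.00 E10.7760

At z = 4.08 mm: the 27.5×27.5 cube contributes its full rectangle; the cube at (5, 0) (footprint 10×13.5) is included at this height; the r=7 cylinder at (8.5, 1.5) contributes a regular 16-gon of circumradius 7; Taking the first minus the rest: starting from the 27.5×27.5 cube, the 10×13.5 cube at (5, 0) lies inside it touching the edge (removes its full 135.00 mm²); the r=7 cylinder at (8.5, 1.5) partially overlaps it — only the 20.56 mm² overlap (of its 150.01 mm²) is removed, clipping the outline — 1 connected region. The outline is a single polygon with 14 vertices. Extrusion per mm of travel: 0.8 × 0.24 / (π × 0.875²) = 0.079824. Accumulating E over each segment gives final E = 10.7760.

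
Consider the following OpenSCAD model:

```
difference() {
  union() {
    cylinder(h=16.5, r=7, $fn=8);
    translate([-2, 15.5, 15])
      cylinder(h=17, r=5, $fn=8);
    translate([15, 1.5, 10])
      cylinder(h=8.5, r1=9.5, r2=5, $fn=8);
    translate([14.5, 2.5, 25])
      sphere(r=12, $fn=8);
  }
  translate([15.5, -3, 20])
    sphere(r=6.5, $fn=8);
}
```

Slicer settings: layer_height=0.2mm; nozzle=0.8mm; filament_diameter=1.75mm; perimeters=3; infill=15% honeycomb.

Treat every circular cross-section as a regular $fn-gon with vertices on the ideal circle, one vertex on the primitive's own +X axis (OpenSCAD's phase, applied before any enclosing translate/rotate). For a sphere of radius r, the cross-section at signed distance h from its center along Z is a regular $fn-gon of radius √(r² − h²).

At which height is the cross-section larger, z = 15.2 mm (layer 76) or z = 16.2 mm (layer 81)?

Layer 76 (z = 15.2): the r=7 cylinder contributes a regular 8-gon of circumradius 7 (area = (8/2)·7.000²·sin(360°/8) = 138.59 mm²); the r=5 cylinder at (-2, 15.5) contributes a regular 8-gon of circumradius 5 (area = (8/2)·5.000²·sin(360°/8) = 70.71 mm²); the cone at (15, 1.5) contributes a regular 8-gon of circumradius 6.747 (interpolated between r1=9.5 and r2=5 at t=0.612) (area = (8/2)·6.747²·sin(360°/8) = 128.76 mm²); the sphere at (14.5, 2.5): section is a regular 8-gon, circumradius = √(r²−h²) = √(12²−9.8²) = 6.925 (area = (8/2)·6.925²·sin(360°/8) = 135.65 mm²); Merging all regions: the regions partially overlap — summed areas 473.71 mm² minus the doubly-counted overlap 117.39 mm² gives 356.32 mm² — area = 356.32 mm²; the r=6.5 sphere at (15.5, -3) contributes a regular 8-gon of circumradius √(6.5²−4.8²) = 4.383 (area = (8/2)·4.383²·sin(360°/8) = 54.33 mm²); After the difference (first − rest): starting from the result so far (356.32 mm²), the r=6.5 sphere at (15.5, -3) partially overlaps it — only the 38.69 mm² overlap (of its 54.33 mm²) is removed, clipping the outline — area = 317.63 mm². So its area = 317.63 mm². Layer 81 (z = 16.2): the r=7 cylinder contributes a regular 8-gon of circumradius 7 (area = (8/2)·7.000²·sin(360°/8) = 138.59 mm²); the r=5 cylinder at (-2, 15.5) contributes a regular 8-gon of circumradius 5 (area = (8/2)·5.000²·sin(360°/8) = 70.71 mm²); the cone at (15, 1.5) contributes a regular 8-gon of circumradius 6.218 (interpolated between r1=9.5 and r2=5 at t=0.729) (area = (8/2)·6.218²·sin(360°/8) = 109.34 mm²); the sphere at (14.5, 2.5): section is a regular 8-gon, circumradius = √(r²−h²) = √(12²−8.8²) = 8.158 (area = (8/2)·8.158²·sin(360°/8) = 188.26 mm²); Taking the union: the regions partially overlap — summed areas 506.91 mm² minus the doubly-counted overlap 109.34 mm² gives 397.56 mm² — area = 397.56 mm²; the r=6.5 sphere at (15.5, -3) contributes a regular 8-gon of circumradius √(6.5²−3.8²) = 5.274 (area = (8/2)·5.274²·sin(360°/8) = 78.66 mm²); Subtracting the remaining from the first: starting from the result so far (397.56 mm²), the r=6.5 sphere at (15.5, -3) partially overlaps it — only the 55.08 mm² overlap (of its 78.66 mm²) is removed, clipping the outline — area = 342.49 mm². So its area = 342.49 mm². Layer 81 is larger (342.49 vs 317.63 mm²).

layer 81 (z = 16.2 mm)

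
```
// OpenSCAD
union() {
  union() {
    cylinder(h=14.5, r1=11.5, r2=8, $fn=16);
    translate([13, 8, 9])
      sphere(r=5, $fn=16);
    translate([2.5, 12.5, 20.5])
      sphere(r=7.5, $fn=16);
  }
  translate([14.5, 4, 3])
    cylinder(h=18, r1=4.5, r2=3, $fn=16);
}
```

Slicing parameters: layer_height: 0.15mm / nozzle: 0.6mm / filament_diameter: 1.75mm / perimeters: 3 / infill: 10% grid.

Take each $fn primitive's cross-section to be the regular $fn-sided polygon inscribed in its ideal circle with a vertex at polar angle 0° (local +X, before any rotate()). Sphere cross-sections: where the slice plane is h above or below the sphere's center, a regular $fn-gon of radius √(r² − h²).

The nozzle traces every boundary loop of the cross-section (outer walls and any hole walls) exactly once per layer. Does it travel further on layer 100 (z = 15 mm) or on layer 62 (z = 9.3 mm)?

Layer 100 (z = 15): the cone is not intersected at this z (z outside [0, 14.5]); the sphere at (13, 8) does not reach this height (|z−center|=6.000 > r=5); the r=7.5 sphere at (2.5, 12.5) contributes a regular 16-gon of circumradius √(7.5²−5.5²) = 5.099 (perimeter = 2·16·5.099·sin(180°/16) = 31.83 mm); Combining (union): only the r=7.5 sphere at (2.5, 12.5) is present, so the union is just that shape — boundary = 31.83 mm; the cone at (14.5, 4): at t=0.667 of its height the radius interpolates to r₁+(r₂−r₁)t = 3.500, giving a regular 16-gon of that circumradius (perimeter = 2·16·3.500·sin(180°/16) = 21.85 mm); Combining (union): the 2 present regions are separate (no shared area or edge), so areas and boundary lengths simply add and each stays a separate island — boundary = 53.68 mm. So its perimeter = 53.68 mm. Layer 62 (z = 9.3): the cone (r1=11.5→r2=8) has section circumradius 9.255 here — a regular 16-gon (perimeter = 2·16·9.255·sin(180°/16) = 57.78 mm); the r=5 sphere at (13, 8) contributes a regular 16-gon of circumradius √(5²−0.3²) = 4.991 (perimeter = 2·16·4.991·sin(180°/16) = 31.16 mm); the sphere at (2.5, 12.5) is absent (|z−center|=11.200 > r=7.5); Merging all regions: the 2 present regions are separate (no shared area or edge), so areas and boundary lengths simply add and each stays a separate island — boundary = 88.94 mm; the cone at (14.5, 4) contributes a regular 16-gon of circumradius 3.975 (interpolated between r1=4.5 and r2=3 at t=0.350) (perimeter = 2·16·3.975·sin(180°/16) = 24.82 mm); Taking the union: the regions partially overlap (shared area 24.89 mm²), so the edge portions inside another operand are dropped and the merged outline is re-measured after clipping — boundary = 94.94 mm. So its perimeter = 94.94 mm. Layer 62 is larger (94.94 vs 53.68 mm).

layer 62 (z = 9.3 mm)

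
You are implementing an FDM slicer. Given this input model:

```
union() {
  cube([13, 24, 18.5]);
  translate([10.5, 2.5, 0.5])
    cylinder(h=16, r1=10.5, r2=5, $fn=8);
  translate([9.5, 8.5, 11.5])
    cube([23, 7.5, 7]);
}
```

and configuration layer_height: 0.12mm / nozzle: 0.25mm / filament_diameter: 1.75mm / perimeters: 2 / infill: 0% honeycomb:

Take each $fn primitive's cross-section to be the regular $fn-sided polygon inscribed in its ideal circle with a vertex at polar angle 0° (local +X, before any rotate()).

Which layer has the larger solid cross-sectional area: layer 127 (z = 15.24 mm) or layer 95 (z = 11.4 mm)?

layer 127 (z = 15.24 mm)

Layer 127 (z = 15.24): the cube is present — its section is the full 13×24 rectangle (area 312.00 mm²); the cone at (10.5, 2.5) contributes a regular 8-gon of circumradius 5.433 (interpolated between r1=10.5 and r2=5 at t=0.921) (area = (8/2)·5.433²·sin(360°/8) = 83.49 mm²); the cube at (9.5, 8.5) (footprint 23×7.5) is included at this height (area 172.50 mm²); Taking the union: the regions partially overlap — summed areas 567.99 mm² minus the doubly-counted overlap 77.95 mm² gives 490.04 mm² — area = 490.04 mm². So its area = 490.04 mm². Layer 95 (z = 11.4): the cube (footprint 13×24) is included at this height (area 312.00 mm²); the cone at (10.5, 2.5) contributes a regular 8-gon of circumradius 6.753 (interpolated between r1=10.5 and r2=5 at t=0.681) (area = (8/2)·6.753²·sin(360°/8) = 128.99 mm²); the cube at (9.5, 8.5) does not reach this height (z outside [11.5, 18.5]); Merging all regions: the regions partially overlap — summed areas 440.99 mm² minus the doubly-counted overlap 69.67 mm² gives 371.32 mm² — area = 371.32 mm². So its area = 371.32 mm². Layer 127 is larger (490.04 vs 371.32 mm²).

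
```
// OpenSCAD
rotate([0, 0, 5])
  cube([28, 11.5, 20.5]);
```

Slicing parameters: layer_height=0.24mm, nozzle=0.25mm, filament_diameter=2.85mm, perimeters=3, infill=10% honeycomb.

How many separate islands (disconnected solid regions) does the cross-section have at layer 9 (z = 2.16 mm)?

At z = 2.16 mm: the cube is present — its section is the full 28×11.5 rectangle; (whole slice rotated 5° about Z — lengths, areas and connectivity unchanged). Overall, the cross-section is a single solid region. Island count = 1.

1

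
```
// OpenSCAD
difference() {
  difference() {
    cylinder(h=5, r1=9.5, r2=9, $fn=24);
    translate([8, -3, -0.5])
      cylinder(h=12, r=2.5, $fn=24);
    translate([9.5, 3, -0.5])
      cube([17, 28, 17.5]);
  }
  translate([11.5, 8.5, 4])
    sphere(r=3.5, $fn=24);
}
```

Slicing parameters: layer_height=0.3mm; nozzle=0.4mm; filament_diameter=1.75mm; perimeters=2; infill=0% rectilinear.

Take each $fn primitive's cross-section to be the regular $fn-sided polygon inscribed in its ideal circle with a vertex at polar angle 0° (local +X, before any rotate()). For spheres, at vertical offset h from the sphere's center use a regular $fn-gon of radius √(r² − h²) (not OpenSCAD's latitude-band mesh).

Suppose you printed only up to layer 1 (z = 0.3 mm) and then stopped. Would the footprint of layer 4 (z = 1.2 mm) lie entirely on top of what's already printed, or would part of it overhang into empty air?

Compare the two slices. At z = 0.3: the cone (r1=9.5→r2=9) has section circumradius 9.470 here — a regular 24-gon (area = (24/2)·9.470²·sin(360°/24) = 278.53 mm²); the r=2.5 cylinder at (8, -3) contributes a regular 24-gon of circumradius 2.5 (area = (24/2)·2.500²·sin(360°/24) = 19.41 mm²); the cube at (9.5, 3) is present — its section is the full 17×28 rectangle (area 476.00 mm²); After the difference (first − rest): starting from the cone (278.53 mm²), the r=2.5 cylinder at (8, -3) partially overlaps it — only the 13.47 mm² overlap (of its 19.41 mm²) is removed, clipping the outline; the 17×28 cube at (9.5, 3) misses the remaining region (no effect) — area = 265.06 mm²; the sphere at (11.5, 8.5) does not reach this height (|z−center|=3.700 > r=3.5); Subtracting the remaining from the first: none of the subtracted shapes is present at this height, so the result so far is unchanged — area = 265.06 mm². At z = 1.2: the cone contributes a regular 24-gon of circumradius 9.380 (interpolated between r1=9.5 and r2=9 at t=0.240) (area = (24/2)·9.380²·sin(360°/24) = 273.26 mm²); the r=2.5 cylinder at (8, -3) contributes a regular 24-gon of circumradius 2.5 (area = (24/2)·2.500²·sin(360°/24) = 19.41 mm²); the cube at (9.5, 3) (footprint 17×28) is included at this height (area 476.00 mm²); Subtracting the remaining from the first: starting from the cone (273.26 mm²), the r=2.5 cylinder at (8, -3) partially overlaps it — only the 13.03 mm² overlap (of its 19.41 mm²) is removed, clipping the outline; the 17×28 cube at (9.5, 3) misses the remaining region (no effect) — area = 260.24 mm²; the r=3.5 sphere at (11.5, 8.5) slices to a regular 24-gon of circumradius 2.100 (√(r²−h²) with h=2.8 from center) (area = (24/2)·2.100²·sin(360°/24) = 13.70 mm²); Taking the first minus the rest: starting from the result so far (260.24 mm²), the r=3.5 sphere at (11.5, 8.5) misses the remaining region (no effect) — area = 260.24 mm². Checking containment: the cross-section at z = 1.2 is a subset of the cross-section at z = 0.3.

entirely on top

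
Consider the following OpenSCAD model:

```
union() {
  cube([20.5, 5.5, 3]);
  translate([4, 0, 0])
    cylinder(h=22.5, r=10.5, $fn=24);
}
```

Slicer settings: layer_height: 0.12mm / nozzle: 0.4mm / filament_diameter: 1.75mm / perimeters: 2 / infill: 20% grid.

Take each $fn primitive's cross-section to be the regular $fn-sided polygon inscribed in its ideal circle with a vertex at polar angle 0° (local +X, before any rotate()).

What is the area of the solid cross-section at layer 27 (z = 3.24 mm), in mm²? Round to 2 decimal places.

342.42 mm²

At z = 3.24 mm: the cube is absent (z outside [0, 3]); the r=10.5 cylinder at (4, 0) gives a regular 24-gon of circumradius 10.5 (constant along its height) (area = (24/2)·10.500²·sin(360°/24) = 342.42 mm²); Combining (union): only the r=10.5 cylinder at (4, 0) is present, so the union is just that shape — area = 342.42 mm². Overall, the cross-section is a single solid region. Net area = 342.42 mm².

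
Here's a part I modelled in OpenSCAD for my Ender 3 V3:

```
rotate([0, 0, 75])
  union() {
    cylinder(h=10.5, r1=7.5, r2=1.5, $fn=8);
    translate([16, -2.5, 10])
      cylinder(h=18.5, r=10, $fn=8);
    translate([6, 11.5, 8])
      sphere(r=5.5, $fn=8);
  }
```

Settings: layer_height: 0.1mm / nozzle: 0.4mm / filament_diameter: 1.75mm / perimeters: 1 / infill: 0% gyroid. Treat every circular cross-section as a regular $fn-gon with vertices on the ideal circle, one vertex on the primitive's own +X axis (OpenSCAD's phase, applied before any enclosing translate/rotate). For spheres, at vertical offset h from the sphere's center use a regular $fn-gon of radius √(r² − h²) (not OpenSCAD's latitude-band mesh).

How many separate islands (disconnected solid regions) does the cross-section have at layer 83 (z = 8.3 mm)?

2

At z = 8.3 mm: the cone contributes a regular 8-gon of circumradius 2.757 (interpolated between r1=7.5 and r2=1.5 at t=0.790); the cylinder at (16, -2.5) does not reach this height (z outside [10, 28.5]); the r=5.5 sphere at (6, 11.5) slices to a regular 8-gon of circumradius 5.492 (√(r²−h²) with h=0.3 from center); Combining (union): the 2 present regions are separate (no shared area or edge), so areas and boundary lengths simply add and each stays a separate island — 2 connected regions; (rotated 75° about Z; rotation is an isometry so areas/perimeters/island counts are preserved). Overall, the cross-section has 2 separate islands. Island count = 2.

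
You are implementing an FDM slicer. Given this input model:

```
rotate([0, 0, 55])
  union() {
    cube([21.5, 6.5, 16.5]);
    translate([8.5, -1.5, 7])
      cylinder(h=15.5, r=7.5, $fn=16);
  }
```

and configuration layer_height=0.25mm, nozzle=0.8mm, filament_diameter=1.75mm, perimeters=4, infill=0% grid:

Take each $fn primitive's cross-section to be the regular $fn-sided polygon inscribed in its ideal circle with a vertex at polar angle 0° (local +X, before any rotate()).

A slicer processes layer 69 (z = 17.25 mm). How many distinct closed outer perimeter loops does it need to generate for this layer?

At z = 17.25 mm: the cube is not intersected at this z (z outside [0, 16.5]); the cylinder at (8.5, -1.5): section is a regular 16-gon, circumradius r=7.5; Combining (union): only the r=7.5 cylinder at (8.5, -1.5) is present, so the union is just that shape — 1 connected region; (rotated 55° about Z; rotation is an isometry so areas/perimeters/island counts are preserved). The result has 1 disconnected region.

1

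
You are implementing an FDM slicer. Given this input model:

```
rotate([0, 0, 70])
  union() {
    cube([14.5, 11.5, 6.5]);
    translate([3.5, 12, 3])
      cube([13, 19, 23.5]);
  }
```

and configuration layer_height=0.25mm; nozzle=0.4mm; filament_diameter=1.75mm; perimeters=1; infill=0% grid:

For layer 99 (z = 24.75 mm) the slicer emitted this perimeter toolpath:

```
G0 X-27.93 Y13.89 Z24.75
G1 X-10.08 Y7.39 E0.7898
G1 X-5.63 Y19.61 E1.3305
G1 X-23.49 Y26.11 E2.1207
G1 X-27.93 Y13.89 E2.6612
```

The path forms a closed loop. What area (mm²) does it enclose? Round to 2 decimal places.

Apply the shoelace formula to the sequence of (X, Y) vertices; enclosed area = 247.08 mm².

247.08 mm²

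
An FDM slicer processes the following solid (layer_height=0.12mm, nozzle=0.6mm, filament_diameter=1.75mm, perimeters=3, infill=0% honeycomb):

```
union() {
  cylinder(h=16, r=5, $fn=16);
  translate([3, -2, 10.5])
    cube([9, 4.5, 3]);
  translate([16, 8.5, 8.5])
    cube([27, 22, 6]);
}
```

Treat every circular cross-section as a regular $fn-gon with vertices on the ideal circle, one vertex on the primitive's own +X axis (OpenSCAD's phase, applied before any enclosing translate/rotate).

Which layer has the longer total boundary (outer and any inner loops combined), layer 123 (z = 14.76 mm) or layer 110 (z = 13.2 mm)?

Layer 123 (z = 14.76): the r=5 cylinder contributes a regular 16-gon of circumradius 5 (perimeter = 2·16·5.000·sin(180°/16) = 31.21 mm); the cube at (3, -2) does not reach this height (z outside [10.5, 13.5]); the cube at (16, 8.5) does not reach this height (z outside [8.5, 14.5]); Merging all regions: only the r=5 cylinder is present, so the union is just that shape — boundary = 31.21 mm. So its perimeter = 31.21 mm. Layer 110 (z = 13.2): the r=5 cylinder contributes a regular 16-gon of circumradius 5 (perimeter = 2·16·5.000·sin(180°/16) = 31.21 mm); the cube at (3, -2) is present — its section is the full 9×4.5 rectangle (perimeter 27.00 mm); the cube at (16, 8.5) (footprint 27×22) is included at this height (perimeter 98.00 mm); Taking the union: the regions partially overlap (shared area 7.90 mm²), so the edge portions inside another operand are dropped and the merged outline is re-measured after clipping — boundary = 144.21 mm. So its perimeter = 144.21 mm. Layer 110 is larger (144.21 vs 31.21 mm).

layer 110 (z = 13.2 mm)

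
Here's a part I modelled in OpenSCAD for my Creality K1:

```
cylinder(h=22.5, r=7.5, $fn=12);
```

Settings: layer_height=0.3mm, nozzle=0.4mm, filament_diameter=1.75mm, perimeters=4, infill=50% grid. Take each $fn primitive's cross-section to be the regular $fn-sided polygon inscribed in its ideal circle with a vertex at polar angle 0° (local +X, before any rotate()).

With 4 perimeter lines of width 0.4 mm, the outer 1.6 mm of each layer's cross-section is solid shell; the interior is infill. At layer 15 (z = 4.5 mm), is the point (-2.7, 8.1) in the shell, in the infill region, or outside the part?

At z = 4.5 mm: the r=7.5 cylinder contributes a regular 12-gon of circumradius 7.5. Overall, the cross-section is a single solid region. The nearest boundary edge runs (0.00, 7.50)→(-3.75, 6.50); distance from the point to it = 1.28 mm. The point is not inside any of the regions above, so it lies outside the cross-section (1.28 mm from the nearest boundary).

outside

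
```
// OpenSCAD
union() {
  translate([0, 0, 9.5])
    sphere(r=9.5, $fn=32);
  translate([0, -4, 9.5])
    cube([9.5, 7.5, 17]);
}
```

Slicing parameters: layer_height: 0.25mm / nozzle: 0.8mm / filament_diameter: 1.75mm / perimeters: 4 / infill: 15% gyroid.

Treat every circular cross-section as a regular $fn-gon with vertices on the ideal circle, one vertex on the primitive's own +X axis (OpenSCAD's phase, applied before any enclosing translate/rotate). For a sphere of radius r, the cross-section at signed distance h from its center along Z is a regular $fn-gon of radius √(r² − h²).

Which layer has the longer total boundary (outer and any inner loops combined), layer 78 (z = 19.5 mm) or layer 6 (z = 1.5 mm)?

layer 78 (z = 19.5 mm)

Layer 78 (z = 19.5): the sphere is absent (|z−center|=10.000 > r=9.5); the 9.5×7.5 cube at (0, -4) contributes its full rectangle (perimeter 34.00 mm); Merging all regions: only the 9.5×7.5 cube at (0, -4) is present, so the union is just that shape — boundary = 34.00 mm. So its perimeter = 34.00 mm. Layer 6 (z = 1.5): the sphere: section is a regular 32-gon, circumradius = √(r²−h²) = √(9.5²−8²) = 5.123 (perimeter = 2·32·5.123·sin(180°/32) = 32.14 mm); the cube at (0, -4) is not intersected at this z (z outside [9.5, 26.5]); Taking the union: only the r=9.5 sphere is present, so the union is just that shape — boundary = 32.14 mm. So its perimeter = 32.14 mm. Layer 78 is larger (34.00 vs 32.14 mm).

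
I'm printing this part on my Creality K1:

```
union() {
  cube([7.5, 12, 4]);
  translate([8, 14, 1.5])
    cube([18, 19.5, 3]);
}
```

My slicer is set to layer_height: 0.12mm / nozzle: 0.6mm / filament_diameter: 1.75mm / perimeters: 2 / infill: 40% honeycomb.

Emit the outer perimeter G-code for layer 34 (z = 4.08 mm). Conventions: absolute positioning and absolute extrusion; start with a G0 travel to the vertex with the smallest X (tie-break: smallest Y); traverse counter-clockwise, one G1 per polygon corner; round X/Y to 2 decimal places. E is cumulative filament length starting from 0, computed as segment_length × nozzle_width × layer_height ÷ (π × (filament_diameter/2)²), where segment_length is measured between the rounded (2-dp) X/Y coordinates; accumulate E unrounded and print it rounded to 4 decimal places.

G0 X8.00 Y14.00 Z4.08
G1 X26.00 Y14.00 E0.5388
G1 X26.00 Y33.50 E1.1225
G1 X8.00 Y33.50 E1.6613
G1 X8.00 Y14.00 E2.2451

At z = 4.08 mm: the cube is absent (z outside [0, 4]); the cube at (8, 14) (footprint 18×19.5) is included at this height; Merging all regions: only the 18×19.5 cube at (8, 14) is present, so the union is just that shape — 1 connected region. The outline is a single polygon with 4 vertices. Extrusion per mm of travel: 0.6 × 0.12 / (π × 0.875²) = 0.029934. Accumulating E over each segment gives final E = 2.2451.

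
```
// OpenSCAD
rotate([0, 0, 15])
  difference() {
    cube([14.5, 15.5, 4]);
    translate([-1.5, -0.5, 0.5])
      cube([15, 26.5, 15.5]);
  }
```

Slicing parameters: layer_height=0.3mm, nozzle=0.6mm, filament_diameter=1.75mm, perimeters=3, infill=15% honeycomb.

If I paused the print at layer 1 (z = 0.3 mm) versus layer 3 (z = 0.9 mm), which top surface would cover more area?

layer 1 (z = 0.3 mm)

Layer 1 (z = 0.3): the 14.5×15.5 cube contributes its full rectangle (area 224.75 mm²); the cube at (-1.5, -0.5) does not reach this height (z outside [0.5, 16]); Subtracting the remaining from the first: none of the subtracted shapes is present at this height, so the 14.5×15.5 cube is unchanged — area = 224.75 mm²; (rotated 15° about Z; rotation is an isometry so areas/perimeters/island counts are preserved). So its area = 224.75 mm². Layer 3 (z = 0.9): the cube (footprint 14.5×15.5) is included at this height (area 224.75 mm²); the cube at (-1.5, -0.5) is present — its section is the full 15×26.5 rectangle (area 397.50 mm²); Subtracting the remaining from the first: starting from the 14.5×15.5 cube (224.75 mm²), the 15×26.5 cube at (-1.5, -0.5) partially overlaps it — only the 209.25 mm² overlap (of its 397.50 mm²) is removed, clipping the outline — area = 15.50 mm²; (rotated 15° about Z; rotation is an isometry so areas/perimeters/island counts are preserved). So its area = 15.50 mm². Layer 1 is larger (224.75 vs 15.50 mm²).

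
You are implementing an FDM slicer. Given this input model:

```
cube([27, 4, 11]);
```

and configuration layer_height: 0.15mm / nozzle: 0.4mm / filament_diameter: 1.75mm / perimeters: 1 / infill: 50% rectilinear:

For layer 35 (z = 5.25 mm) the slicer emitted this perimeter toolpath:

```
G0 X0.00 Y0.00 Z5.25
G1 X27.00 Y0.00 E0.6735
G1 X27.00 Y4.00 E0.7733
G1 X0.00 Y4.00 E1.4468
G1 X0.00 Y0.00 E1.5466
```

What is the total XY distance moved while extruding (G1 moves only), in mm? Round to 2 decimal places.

Sum the Euclidean lengths of each G1 segment: total = 62.00 mm.

62.00 mm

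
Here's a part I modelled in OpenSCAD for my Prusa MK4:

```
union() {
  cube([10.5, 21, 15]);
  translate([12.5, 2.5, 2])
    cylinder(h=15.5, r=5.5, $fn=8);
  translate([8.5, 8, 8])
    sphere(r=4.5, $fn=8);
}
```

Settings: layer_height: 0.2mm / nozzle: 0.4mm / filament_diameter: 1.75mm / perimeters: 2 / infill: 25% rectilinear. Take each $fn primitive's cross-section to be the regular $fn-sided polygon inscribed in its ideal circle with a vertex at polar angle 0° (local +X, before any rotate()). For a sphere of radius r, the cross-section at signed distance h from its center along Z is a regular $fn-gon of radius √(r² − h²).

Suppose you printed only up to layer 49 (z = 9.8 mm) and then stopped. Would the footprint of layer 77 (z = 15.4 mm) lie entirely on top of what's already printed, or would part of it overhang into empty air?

Compare the two slices. At z = 9.8: the cube is present — its section is the full 10.5×21 rectangle (area 220.50 mm²); the cylinder at (12.5, 2.5): section is a regular 8-gon, circumradius r=5.5 (area = (8/2)·5.500²·sin(360°/8) = 85.56 mm²); the r=4.5 sphere at (8.5, 8) contributes a regular 8-gon of circumradius √(4.5²−1.8²) = 4.124 (area = (8/2)·4.124²·sin(360°/8) = 48.11 mm²); Merging all regions: the regions partially overlap — summed areas 354.17 mm² minus the doubly-counted overlap 61.35 mm² gives 292.82 mm² — area = 292.82 mm². At z = 15.4: the cube is not intersected at this z (z outside [0, 15]); the cylinder at (12.5, 2.5): section is a regular 8-gon, circumradius r=5.5 (area = (8/2)·5.500²·sin(360°/8) = 85.56 mm²); the sphere at (8.5, 8) does not reach this height (|z−center|=7.400 > r=4.5); Merging all regions: only the r=5.5 cylinder at (12.5, 2.5) is present, so the union is just that shape — area = 85.56 mm². Checking containment: the cross-section at z = 15.4 is a subset of the cross-section at z = 9.8.

entirely on top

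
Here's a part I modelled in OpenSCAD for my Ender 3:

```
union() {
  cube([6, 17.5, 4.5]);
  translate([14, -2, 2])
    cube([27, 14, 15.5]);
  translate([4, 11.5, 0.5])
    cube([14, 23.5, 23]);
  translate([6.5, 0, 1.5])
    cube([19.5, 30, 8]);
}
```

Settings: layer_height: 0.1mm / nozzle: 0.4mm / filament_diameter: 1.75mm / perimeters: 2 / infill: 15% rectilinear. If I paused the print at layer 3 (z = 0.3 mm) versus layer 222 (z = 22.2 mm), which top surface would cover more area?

Layer 3 (z = 0.3): the cube is present — its section is the full 6×17.5 rectangle (area 105.00 mm²); the cube at (14, -2) does not reach this height (z outside [2, 17.5]); the cube at (4, 11.5) is absent (z outside [0.5, 23.5]); the cube at (6.5, 0) is not intersected at this z (z outside [1.5, 9.5]); Taking the union: only the 6×17.5 cube is present, so the union is just that shape — area = 105.00 mm². So its area = 105.00 mm². Layer 222 (z = 22.2): the cube does not reach this height (z outside [0, 4.5]); the cube at (14, -2) does not reach this height (z outside [2, 17.5]); the 14×23.5 cube at (4, 11.5) contributes its full rectangle (area 329.00 mm²); the cube at (6.5, 0) is not intersected at this z (z outside [1.5, 9.5]); Taking the union: only the 14×23.5 cube at (4, 11.5) is present, so the union is just that shape — area = 329.00 mm². So its area = 329.00 mm². Layer 222 is larger (329.00 vs 105.00 mm²).

layer 222 (z = 22.2 mm)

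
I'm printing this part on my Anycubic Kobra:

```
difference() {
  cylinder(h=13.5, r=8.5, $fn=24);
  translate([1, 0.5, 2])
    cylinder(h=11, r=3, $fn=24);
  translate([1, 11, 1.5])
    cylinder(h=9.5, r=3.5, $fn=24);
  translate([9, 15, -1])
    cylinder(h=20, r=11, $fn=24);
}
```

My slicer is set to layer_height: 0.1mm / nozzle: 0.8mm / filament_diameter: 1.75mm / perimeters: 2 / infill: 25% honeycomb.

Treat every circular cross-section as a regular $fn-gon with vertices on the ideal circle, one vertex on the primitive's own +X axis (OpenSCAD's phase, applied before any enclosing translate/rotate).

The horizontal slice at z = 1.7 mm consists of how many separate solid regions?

At z = 1.7 mm: the cylinder: section is a regular 24-gon, circumradius r=8.5; the cylinder at (1, 0.5) does not reach this height (z outside [2, 13]); the r=3.5 cylinder at (1, 11) gives a regular 24-gon of circumradius 3.5 (constant along its height); the r=11 cylinder at (9, 15) gives a regular 24-gon of circumradius 11 (constant along its height); Taking the first minus the rest: starting from the r=8.5 cylinder, the r=3.5 cylinder at (1, 11) partially overlaps it — only the 2.42 mm² overlap (of its 38.05 mm²) is removed, clipping the outline; the r=11 cylinder at (9, 15) partially overlaps it — only the 9.29 mm² overlap (of its 375.81 mm²) is removed, clipping the outline — 1 connected region. The result has 1 disconnected region.

1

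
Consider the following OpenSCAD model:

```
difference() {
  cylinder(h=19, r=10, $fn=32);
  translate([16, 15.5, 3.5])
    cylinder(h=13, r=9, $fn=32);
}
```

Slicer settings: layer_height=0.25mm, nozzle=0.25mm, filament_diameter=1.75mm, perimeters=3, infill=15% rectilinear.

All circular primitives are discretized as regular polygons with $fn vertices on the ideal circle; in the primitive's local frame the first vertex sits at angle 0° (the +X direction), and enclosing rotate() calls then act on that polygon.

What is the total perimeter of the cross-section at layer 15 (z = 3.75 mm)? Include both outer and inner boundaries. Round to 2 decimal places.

62.73 mm

At z = 3.75 mm: the r=10 cylinder contributes a regular 32-gon of circumradius 10 (perimeter = 2·32·10.000·sin(180°/32) = 62.73 mm); the r=9 cylinder at (16, 15.5) contributes a regular 32-gon of circumradius 9 (perimeter = 2·32·9.000·sin(180°/32) = 56.46 mm); Taking the first minus the rest: starting from the r=10 cylinder, the r=9 cylinder at (16, 15.5) misses the remaining region (no effect) — boundary = 62.73 mm. Overall, the cross-section is a single solid region. Total boundary length (outer) = 62.73 mm.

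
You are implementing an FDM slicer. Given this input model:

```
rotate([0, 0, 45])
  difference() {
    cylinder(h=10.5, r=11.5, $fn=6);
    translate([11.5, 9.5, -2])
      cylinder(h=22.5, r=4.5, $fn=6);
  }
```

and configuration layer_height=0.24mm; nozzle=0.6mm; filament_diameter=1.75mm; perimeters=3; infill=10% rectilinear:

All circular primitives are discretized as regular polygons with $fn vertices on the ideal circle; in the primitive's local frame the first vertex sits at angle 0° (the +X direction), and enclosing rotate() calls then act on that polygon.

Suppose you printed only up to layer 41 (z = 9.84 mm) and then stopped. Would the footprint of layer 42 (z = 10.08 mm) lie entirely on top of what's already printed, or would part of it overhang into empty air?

entirely on top

Compare the two slices. At z = 9.84: the r=11.5 cylinder contributes a regular 6-gon of circumradius 11.5 (area = (6/2)·11.500²·sin(360°/6) = 343.60 mm²); the cylinder at (11.5, 9.5): section is a regular 6-gon, circumradius r=4.5 (area = (6/2)·4.500²·sin(360°/6) = 52.61 mm²); After the difference (first − rest): starting from the r=11.5 cylinder (343.60 mm²), the r=4.5 cylinder at (11.5, 9.5) misses the remaining region (no effect) — area = 343.60 mm²; (whole slice rotated 45° about Z — lengths, areas and connectivity unchanged). At z = 10.08: the r=11.5 cylinder contributes a regular 6-gon of circumradius 11.5 (area = (6/2)·11.500²·sin(360°/6) = 343.60 mm²); the r=4.5 cylinder at (11.5, 9.5) contributes a regular 6-gon of circumradius 4.5 (area = (6/2)·4.500²·sin(360°/6) = 52.61 mm²); Subtracting the remaining from the first: starting from the r=11.5 cylinder (343.60 mm²), the r=4.5 cylinder at (11.5, 9.5) misses the remaining region (no effect) — area = 343.60 mm²; (whole slice rotated 45° about Z — lengths, areas and connectivity unchanged). Checking containment: the cross-section at z = 10.08 is a subset of the cross-section at z = 9.84.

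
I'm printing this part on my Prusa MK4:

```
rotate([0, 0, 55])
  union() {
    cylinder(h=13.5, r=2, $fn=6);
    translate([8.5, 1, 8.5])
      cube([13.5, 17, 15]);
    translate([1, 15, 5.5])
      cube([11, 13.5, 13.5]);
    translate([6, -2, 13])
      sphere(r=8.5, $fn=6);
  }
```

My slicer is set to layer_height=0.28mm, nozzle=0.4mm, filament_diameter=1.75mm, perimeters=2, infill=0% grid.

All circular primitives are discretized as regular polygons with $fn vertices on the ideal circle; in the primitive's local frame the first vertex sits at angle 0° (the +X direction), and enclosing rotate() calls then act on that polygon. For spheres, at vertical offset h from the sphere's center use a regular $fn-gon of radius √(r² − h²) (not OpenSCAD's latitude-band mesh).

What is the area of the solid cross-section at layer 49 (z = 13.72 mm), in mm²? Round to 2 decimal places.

540.92 mm²

At z = 13.72 mm: the cylinder is not intersected at this z (z outside [0, 13.5]); the cube at (8.5, 1) (footprint 13.5×17) is included at this height (area 229.50 mm²); the cube at (1, 15) (footprint 11×13.5) is included at this height (area 148.50 mm²); the r=8.5 sphere at (6, -2) slices to a regular 6-gon of circumradius 8.469 (√(r²−h²) with h=0.72 from center) (area = (6/2)·8.469²·sin(360°/6) = 186.36 mm²); Merging all regions: the regions partially overlap — summed areas 564.36 mm² minus the doubly-counted overlap 23.44 mm² gives 540.92 mm² — area = 540.92 mm²; (rotated 55° about Z; rotation is an isometry so areas/perimeters/island counts are preserved). Overall, the cross-section is a single solid region. Net area = 540.92 mm².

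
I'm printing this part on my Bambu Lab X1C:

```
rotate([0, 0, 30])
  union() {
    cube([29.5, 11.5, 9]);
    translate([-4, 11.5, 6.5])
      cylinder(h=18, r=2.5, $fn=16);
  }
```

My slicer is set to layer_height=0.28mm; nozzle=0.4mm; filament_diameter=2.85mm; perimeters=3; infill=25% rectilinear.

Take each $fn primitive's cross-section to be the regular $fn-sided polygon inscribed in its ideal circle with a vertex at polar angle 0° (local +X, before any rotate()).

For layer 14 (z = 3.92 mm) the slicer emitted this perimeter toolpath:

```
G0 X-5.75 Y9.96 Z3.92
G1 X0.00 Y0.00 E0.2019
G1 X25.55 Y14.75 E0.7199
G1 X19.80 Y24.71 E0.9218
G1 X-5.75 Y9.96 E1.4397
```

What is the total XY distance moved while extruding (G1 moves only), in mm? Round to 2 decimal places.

82.01 mm

Sum the Euclidean lengths of each G1 segment: total = 82.01 mm.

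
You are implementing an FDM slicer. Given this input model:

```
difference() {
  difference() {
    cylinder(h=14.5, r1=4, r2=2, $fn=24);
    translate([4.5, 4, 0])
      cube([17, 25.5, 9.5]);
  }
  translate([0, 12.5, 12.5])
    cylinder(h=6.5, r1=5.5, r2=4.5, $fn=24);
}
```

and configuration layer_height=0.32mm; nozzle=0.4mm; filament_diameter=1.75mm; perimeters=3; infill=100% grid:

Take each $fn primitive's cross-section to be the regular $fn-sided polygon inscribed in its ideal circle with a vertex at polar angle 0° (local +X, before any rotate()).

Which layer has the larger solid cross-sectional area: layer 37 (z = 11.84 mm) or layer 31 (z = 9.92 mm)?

layer 31 (z = 9.92 mm)

Layer 37 (z = 11.84): the cone: at t=0.817 of its height the radius interpolates to r₁+(r₂−r₁)t = 2.367, giving a regular 24-gon of that circumradius (area = (24/2)·2.367²·sin(360°/24) = 17.40 mm²); the cube at (4.5, 4) does not reach this height (z outside [0, 9.5]); Subtracting the remaining from the first: none of the subtracted shapes is present at this height, so the cone is unchanged — area = 17.40 mm²; the cone at (0, 12.5) is not intersected at this z (z outside [12.5, 19]); After the difference (first − rest): none of the subtracted shapes is present at this height, so that combined region is unchanged — area = 17.40 mm². So its area = 17.40 mm². Layer 31 (z = 9.92): the cone (r1=4→r2=2) has section circumradius 2.632 here — a regular 24-gon (area = (24/2)·2.632²·sin(360°/24) = 21.51 mm²); the cube at (4.5, 4) is not intersected at this z (z outside [0, 9.5]); After the difference (first − rest): none of the subtracted shapes is present at this height, so the cone is unchanged — area = 21.51 mm²; the cone at (0, 12.5) does not reach this height (z outside [12.5, 19]); Taking the first minus the rest: none of the subtracted shapes is present at this height, so that combined region is unchanged — area = 21.51 mm². So its area = 21.51 mm². Layer 31 is larger (21.51 vs 17.40 mm²).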